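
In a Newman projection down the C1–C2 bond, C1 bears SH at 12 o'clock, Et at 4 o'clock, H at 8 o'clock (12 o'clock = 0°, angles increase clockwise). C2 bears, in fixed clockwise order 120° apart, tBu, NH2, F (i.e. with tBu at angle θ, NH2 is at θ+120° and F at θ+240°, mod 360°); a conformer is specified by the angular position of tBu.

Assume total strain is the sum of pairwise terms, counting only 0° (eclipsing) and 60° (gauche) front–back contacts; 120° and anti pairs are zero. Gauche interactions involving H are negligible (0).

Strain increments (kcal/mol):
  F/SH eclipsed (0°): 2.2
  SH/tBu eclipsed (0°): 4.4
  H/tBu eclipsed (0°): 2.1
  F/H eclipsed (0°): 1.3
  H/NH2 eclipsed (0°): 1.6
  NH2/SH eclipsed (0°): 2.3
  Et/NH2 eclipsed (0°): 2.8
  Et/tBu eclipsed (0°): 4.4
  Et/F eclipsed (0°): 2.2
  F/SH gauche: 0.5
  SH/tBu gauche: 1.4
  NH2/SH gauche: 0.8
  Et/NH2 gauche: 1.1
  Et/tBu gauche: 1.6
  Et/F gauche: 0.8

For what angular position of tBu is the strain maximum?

tBu at 0° is eclipsed. SH at 0° is eclipsed with tBu at 0° (4.4); Et at 120° is eclipsed with NH2 at 120° (2.8); H at 240° is eclipsed with F at 240° (1.3). Total 8.5 kcal/mol.
tBu at 60° is staggered. SH at 0° is gauche with tBu at 60° (1.4); SH at 0° is gauche with F at 300° (0.5); Et at 120° is gauche with tBu at 60° (1.6); Et at 120° is gauche with NH2 at 180° (1.1). Total 4.6 kcal/mol.
tBu at 120° is eclipsed. SH at 0° is eclipsed with F at 0° (2.2); Et at 120° is eclipsed with tBu at 120° (4.4); H at 240° is eclipsed with NH2 at 240° (1.6). Total 8.2 kcal/mol.
tBu at 180° is staggered. SH at 0° is gauche with NH2 at 300° (0.8); SH at 0° is gauche with F at 60° (0.5); Et at 120° is gauche with tBu at 180° (1.6); Et at 120° is gauche with F at 60° (0.8). Total 3.7 kcal/mol.
tBu at 240° is eclipsed. SH at 0° is eclipsed with NH2 at 0° (2.3); Et at 120° is eclipsed with F at 120° (2.2); H at 240° is eclipsed with tBu at 240° (2.1). Total 6.6 kcal/mol.
tBu at 300° is staggered. SH at 0° is gauche with tBu at 300° (1.4); SH at 0° is gauche with NH2 at 60° (0.8); Et at 120° is gauche with NH2 at 60° (1.1); Et at 120° is gauche with F at 180° (0.8). Total 4.1 kcal/mol.
The maximum (8.5 kcal/mol) occurs with tBu at 0°.

0°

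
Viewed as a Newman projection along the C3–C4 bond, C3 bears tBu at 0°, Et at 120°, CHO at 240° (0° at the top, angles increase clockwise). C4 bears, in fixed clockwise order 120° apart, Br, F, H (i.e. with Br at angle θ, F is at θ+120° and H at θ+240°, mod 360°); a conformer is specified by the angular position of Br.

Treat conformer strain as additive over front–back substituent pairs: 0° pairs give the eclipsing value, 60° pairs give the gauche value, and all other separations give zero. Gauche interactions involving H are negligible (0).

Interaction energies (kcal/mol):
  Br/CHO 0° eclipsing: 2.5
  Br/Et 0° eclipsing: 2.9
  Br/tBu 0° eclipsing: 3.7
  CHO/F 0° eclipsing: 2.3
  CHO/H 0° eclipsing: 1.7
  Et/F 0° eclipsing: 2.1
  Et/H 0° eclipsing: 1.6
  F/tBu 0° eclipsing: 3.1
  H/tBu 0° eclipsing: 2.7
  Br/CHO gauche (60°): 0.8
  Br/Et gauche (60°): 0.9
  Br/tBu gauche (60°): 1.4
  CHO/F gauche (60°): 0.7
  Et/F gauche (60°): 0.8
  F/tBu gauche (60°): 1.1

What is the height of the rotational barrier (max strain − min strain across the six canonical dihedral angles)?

4.4 kcal/mol

Br at 0° (eclipsed): tBu(0°)/Br(0°) eclipsed 3.7; Et(120°)/F(120°) eclipsed 2.1; CHO(240°)/H(240°) eclipsed 1.7 → 7.5 kcal/mol.
Br at 60° (staggered): tBu(0°)/Br(60°) gauche 1.4; Et(120°)/Br(60°) gauche 0.9; Et(120°)/F(180°) gauche 0.8; CHO(240°)/F(180°) gauche 0.7 → 3.8 kcal/mol.
Br at 120° (eclipsed): tBu(0°)/H(0°) eclipsed 2.7; Et(120°)/Br(120°) eclipsed 2.9; CHO(240°)/F(240°) eclipsed 2.3 → 7.9 kcal/mol.
Br at 180° (staggered): tBu(0°)/F(300°) gauche 1.1; Et(120°)/Br(180°) gauche 0.9; CHO(240°)/Br(180°) gauche 0.8; CHO(240°)/F(300°) gauche 0.7 → 3.5 kcal/mol.
Br at 240° (eclipsed): tBu(0°)/F(0°) eclipsed 3.1; Et(120°)/H(120°) eclipsed 1.6; CHO(240°)/Br(240°) eclipsed 2.5 → 7.2 kcal/mol.
Br at 300° (staggered): tBu(0°)/Br(300°) gauche 1.4; tBu(0°)/F(60°) gauche 1.1; Et(120°)/F(60°) gauche 0.8; CHO(240°)/Br(300°) gauche 0.8 → 4.1 kcal/mol.
Max at 120° (7.9 kcal/mol), min at 180° (3.5 kcal/mol); barrier = 4.4 kcal/mol.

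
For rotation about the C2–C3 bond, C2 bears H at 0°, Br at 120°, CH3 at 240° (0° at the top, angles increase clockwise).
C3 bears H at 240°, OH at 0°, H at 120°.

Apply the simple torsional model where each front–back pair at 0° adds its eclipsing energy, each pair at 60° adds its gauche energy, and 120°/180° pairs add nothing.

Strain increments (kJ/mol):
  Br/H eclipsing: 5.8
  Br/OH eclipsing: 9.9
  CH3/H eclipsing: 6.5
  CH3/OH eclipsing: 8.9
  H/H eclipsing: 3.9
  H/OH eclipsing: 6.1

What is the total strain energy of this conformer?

18.4 kJ/mol

This conformer (eclipsed): H–OH eclipsed, Br–H eclipsed, CH3–H eclipsed; 6.1 + 5.8 + 6.5 = 18.4 kJ/mol.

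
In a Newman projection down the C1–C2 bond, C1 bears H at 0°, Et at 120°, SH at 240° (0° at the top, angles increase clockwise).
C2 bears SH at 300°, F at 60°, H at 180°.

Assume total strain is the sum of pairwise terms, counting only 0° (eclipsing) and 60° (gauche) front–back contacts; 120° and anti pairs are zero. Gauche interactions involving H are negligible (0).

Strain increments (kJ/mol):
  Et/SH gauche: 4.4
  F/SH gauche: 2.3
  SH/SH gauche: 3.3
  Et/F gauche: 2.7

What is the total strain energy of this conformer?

This conformer (staggered): Et(120°)/F(60°) gauche 2.7; SH(240°)/SH(300°) gauche 3.3 → 6.0 kJ/mol.

6.0 kJ/mol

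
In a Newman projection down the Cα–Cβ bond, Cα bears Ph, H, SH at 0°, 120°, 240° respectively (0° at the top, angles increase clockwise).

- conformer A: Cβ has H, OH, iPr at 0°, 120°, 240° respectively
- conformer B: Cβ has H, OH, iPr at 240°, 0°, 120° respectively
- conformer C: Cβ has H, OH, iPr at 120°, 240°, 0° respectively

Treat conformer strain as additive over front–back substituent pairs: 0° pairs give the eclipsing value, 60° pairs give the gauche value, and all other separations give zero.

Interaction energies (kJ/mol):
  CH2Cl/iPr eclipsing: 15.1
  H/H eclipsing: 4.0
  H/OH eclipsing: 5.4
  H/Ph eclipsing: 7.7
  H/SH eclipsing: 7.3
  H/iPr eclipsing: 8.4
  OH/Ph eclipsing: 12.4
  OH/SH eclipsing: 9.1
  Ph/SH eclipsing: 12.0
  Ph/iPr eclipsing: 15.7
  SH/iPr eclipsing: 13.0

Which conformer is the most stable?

A

A is eclipsed. Ph at 0° is eclipsed with H at 0° (7.7); H at 120° is eclipsed with OH at 120° (5.4); SH at 240° is eclipsed with iPr at 240° (13.0). Total 26.1 kJ/mol.
B is eclipsed. Ph at 0° is eclipsed with OH at 0° (12.4); H at 120° is eclipsed with iPr at 120° (8.4); SH at 240° is eclipsed with H at 240° (7.3). Total 28.1 kJ/mol.
C is eclipsed. Ph at 0° is eclipsed with iPr at 0° (15.7); H at 120° is eclipsed with H at 120° (4.0); SH at 240° is eclipsed with OH at 240° (9.1). Total 28.8 kJ/mol.
A has the lowest total (26.1 kJ/mol).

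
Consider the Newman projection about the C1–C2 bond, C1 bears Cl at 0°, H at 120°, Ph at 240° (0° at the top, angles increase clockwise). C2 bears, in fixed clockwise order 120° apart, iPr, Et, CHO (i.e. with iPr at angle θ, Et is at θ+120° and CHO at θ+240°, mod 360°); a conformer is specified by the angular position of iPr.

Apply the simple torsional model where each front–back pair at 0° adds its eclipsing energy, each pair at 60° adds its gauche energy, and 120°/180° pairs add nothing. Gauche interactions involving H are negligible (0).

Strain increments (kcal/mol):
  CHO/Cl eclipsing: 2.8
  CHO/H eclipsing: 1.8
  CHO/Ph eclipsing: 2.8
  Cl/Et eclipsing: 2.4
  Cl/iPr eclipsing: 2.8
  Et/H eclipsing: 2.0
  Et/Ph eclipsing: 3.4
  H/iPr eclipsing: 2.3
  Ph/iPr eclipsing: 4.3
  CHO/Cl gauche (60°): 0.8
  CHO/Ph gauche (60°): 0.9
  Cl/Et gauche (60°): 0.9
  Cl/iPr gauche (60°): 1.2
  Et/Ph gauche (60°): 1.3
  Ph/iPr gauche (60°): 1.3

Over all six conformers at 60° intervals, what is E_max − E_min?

iPr at 0° (eclipsed): Cl(0°)/iPr(0°) eclipsed 2.8; H(120°)/Et(120°) eclipsed 2.0; Ph(240°)/CHO(240°) eclipsed 2.8 → 7.6 kcal/mol.
iPr at 60° (staggered): Cl(0°)/iPr(60°) gauche 1.2; Cl(0°)/CHO(300°) gauche 0.8; Ph(240°)/Et(180°) gauche 1.3; Ph(240°)/CHO(300°) gauche 0.9 → 4.2 kcal/mol.
iPr at 120° (eclipsed): Cl(0°)/CHO(0°) eclipsed 2.8; H(120°)/iPr(120°) eclipsed 2.3; Ph(240°)/Et(240°) eclipsed 3.4 → 8.5 kcal/mol.
iPr at 180° (staggered): Cl(0°)/Et(300°) gauche 0.9; Cl(0°)/CHO(60°) gauche 0.8; Ph(240°)/iPr(180°) gauche 1.3; Ph(240°)/Et(300°) gauche 1.3 → 4.3 kcal/mol.
iPr at 240° (eclipsed): Cl(0°)/Et(0°) eclipsed 2.4; H(120°)/CHO(120°) eclipsed 1.8; Ph(240°)/iPr(240°) eclipsed 4.3 → 8.5 kcal/mol.
iPr at 300° (staggered): Cl(0°)/iPr(300°) gauche 1.2; Cl(0°)/Et(60°) gauche 0.9; Ph(240°)/iPr(300°) gauche 1.3; Ph(240°)/CHO(180°) gauche 0.9 → 4.3 kcal/mol.
Max at 120° (8.5 kcal/mol), min at 60° (4.2 kcal/mol); barrier = 4.3 kcal/mol.

4.3 kcal/mol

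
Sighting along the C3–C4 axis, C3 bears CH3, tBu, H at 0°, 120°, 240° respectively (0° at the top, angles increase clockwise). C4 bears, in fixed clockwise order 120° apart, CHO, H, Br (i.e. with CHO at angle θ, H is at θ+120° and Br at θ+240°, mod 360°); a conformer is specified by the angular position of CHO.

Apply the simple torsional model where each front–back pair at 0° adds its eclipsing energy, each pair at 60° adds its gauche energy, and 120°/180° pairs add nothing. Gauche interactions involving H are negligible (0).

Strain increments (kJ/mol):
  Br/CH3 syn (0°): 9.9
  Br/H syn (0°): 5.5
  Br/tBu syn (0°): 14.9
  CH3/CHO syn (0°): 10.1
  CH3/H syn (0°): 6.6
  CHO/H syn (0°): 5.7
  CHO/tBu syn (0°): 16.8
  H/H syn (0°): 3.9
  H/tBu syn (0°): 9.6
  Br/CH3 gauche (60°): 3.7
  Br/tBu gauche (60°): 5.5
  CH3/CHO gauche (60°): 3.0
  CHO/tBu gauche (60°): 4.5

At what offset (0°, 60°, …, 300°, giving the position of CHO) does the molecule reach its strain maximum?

CHO at 0° is eclipsed. CH3 at 0° is eclipsed with CHO at 0° (10.1); tBu at 120° is eclipsed with H at 120° (9.6); H at 240° is eclipsed with Br at 240° (5.5). Total 25.2 kJ/mol.
CHO at 60° is staggered. CH3 at 0° is gauche with CHO at 60° (3.0); CH3 at 0° is gauche with Br at 300° (3.7); tBu at 120° is gauche with CHO at 60° (4.5). Total 11.2 kJ/mol.
CHO at 120° is eclipsed. CH3 at 0° is eclipsed with Br at 0° (9.9); tBu at 120° is eclipsed with CHO at 120° (16.8); H at 240° is eclipsed with H at 240° (3.9). Total 30.6 kJ/mol.
CHO at 180° is staggered. CH3 at 0° is gauche with Br at 60° (3.7); tBu at 120° is gauche with CHO at 180° (4.5); tBu at 120° is gauche with Br at 60° (5.5). Total 13.7 kJ/mol.
CHO at 240° is eclipsed. CH3 at 0° is eclipsed with H at 0° (6.6); tBu at 120° is eclipsed with Br at 120° (14.9); H at 240° is eclipsed with CHO at 240° (5.7). Total 27.2 kJ/mol.
CHO at 300° is staggered. CH3 at 0° is gauche with CHO at 300° (3.0); tBu at 120° is gauche with Br at 180° (5.5). Total 8.5 kJ/mol.
The maximum (30.6 kJ/mol) occurs with CHO at 120°.

120°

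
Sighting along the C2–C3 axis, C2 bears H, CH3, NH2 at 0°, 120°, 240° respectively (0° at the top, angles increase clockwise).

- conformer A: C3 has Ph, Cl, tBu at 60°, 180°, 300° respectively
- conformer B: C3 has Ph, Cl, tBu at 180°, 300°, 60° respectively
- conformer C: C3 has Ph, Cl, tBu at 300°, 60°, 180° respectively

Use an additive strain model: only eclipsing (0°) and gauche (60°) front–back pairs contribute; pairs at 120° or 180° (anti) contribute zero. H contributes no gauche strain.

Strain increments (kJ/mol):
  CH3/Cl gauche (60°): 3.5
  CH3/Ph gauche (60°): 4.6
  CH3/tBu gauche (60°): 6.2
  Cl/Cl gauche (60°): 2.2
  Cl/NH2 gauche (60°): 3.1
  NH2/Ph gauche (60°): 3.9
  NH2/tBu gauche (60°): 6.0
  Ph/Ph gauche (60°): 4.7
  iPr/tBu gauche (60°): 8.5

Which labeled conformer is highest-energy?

C

A (staggered): CH3–Ph gauche, CH3–Cl gauche, NH2–Cl gauche, NH2–tBu gauche; 4.6 + 3.5 + 3.1 + 6.0 = 17.2 kJ/mol.
B (staggered): CH3–Ph gauche, CH3–tBu gauche, NH2–Ph gauche, NH2–Cl gauche; 4.6 + 6.2 + 3.9 + 3.1 = 17.8 kJ/mol.
C (staggered): CH3–Cl gauche, CH3–tBu gauche, NH2–Ph gauche, NH2–tBu gauche; 3.5 + 6.2 + 3.9 + 6.0 = 19.6 kJ/mol.
C has the highest total (19.6 kJ/mol).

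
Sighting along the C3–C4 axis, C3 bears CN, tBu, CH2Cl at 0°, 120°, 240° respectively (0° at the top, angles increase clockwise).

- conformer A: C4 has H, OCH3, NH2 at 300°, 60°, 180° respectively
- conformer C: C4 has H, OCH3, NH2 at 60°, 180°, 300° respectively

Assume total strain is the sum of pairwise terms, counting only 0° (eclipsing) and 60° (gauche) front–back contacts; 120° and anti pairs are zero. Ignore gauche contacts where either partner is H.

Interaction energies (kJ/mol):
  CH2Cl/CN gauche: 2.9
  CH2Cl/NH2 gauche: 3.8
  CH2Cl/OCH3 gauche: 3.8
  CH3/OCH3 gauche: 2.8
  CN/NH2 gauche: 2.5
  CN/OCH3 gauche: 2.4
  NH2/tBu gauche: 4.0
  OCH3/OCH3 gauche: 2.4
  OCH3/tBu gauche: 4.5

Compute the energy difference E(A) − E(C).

A is staggered. CN at 0° is gauche with OCH3 at 60° (2.4); tBu at 120° is gauche with OCH3 at 60° (4.5); tBu at 120° is gauche with NH2 at 180° (4.0); CH2Cl at 240° is gauche with NH2 at 180° (3.8). Total 14.7 kJ/mol.
C is staggered. CN at 0° is gauche with NH2 at 300° (2.5); tBu at 120° is gauche with OCH3 at 180° (4.5); CH2Cl at 240° is gauche with OCH3 at 180° (3.8); CH2Cl at 240° is gauche with NH2 at 300° (3.8). Total 14.6 kJ/mol.
E(A) − E(C) = 14.7 − 14.6 = +0.1 kJ/mol.

+0.1 kJ/mol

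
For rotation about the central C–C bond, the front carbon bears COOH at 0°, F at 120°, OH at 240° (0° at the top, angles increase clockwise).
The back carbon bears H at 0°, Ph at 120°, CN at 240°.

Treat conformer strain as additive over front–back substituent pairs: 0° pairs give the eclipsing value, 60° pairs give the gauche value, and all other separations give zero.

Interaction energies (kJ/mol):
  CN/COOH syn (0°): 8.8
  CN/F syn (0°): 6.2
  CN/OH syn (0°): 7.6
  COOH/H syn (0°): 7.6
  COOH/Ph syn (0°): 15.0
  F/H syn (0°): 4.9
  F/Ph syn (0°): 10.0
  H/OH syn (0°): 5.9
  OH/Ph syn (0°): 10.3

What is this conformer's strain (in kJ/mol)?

25.2 kJ/mol

This conformer (eclipsed): COOH(0°)/H(0°) eclipsed 7.6; F(120°)/Ph(120°) eclipsed 10.0; OH(240°)/CN(240°) eclipsed 7.6 → 25.2 kJ/mol.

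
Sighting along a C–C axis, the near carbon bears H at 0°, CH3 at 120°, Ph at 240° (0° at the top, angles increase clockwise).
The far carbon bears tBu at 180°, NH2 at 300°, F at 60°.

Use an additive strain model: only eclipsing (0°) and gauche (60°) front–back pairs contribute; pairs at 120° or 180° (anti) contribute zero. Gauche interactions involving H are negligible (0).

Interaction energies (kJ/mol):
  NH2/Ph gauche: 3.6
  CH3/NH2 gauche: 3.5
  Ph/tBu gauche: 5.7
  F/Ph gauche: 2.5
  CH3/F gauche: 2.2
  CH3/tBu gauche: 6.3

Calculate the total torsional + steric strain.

17.8 kJ/mol

This conformer (staggered): CH3–tBu gauche, CH3–F gauche, Ph–tBu gauche, Ph–NH2 gauche; 6.3 + 2.2 + 5.7 + 3.6 = 17.8 kJ/mol.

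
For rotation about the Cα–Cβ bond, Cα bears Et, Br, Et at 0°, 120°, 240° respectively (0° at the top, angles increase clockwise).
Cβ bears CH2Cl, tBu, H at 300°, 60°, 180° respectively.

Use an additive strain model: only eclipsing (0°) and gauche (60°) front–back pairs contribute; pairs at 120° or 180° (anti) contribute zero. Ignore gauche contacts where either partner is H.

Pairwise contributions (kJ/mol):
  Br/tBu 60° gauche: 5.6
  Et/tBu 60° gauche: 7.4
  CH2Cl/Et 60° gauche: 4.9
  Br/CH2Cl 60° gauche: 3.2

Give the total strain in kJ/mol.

This conformer (staggered): Et(0°)/CH2Cl(300°) gauche 4.9; Et(0°)/tBu(60°) gauche 7.4; Br(120°)/tBu(60°) gauche 5.6; Et(240°)/CH2Cl(300°) gauche 4.9 → 22.8 kJ/mol.

22.8 kJ/mol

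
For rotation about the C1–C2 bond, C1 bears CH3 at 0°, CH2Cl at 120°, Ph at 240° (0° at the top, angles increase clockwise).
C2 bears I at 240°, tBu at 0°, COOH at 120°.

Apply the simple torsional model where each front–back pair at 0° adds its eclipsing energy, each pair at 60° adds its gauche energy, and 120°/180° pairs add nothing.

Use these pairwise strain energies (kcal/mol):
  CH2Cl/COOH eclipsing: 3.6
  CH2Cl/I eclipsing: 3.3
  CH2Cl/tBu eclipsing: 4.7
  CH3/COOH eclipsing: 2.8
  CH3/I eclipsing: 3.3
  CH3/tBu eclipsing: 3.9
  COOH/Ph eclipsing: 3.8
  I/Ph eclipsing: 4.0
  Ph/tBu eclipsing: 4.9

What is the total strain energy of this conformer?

This conformer (eclipsed): CH3–tBu eclipsed, CH2Cl–COOH eclipsed, Ph–I eclipsed; 3.9 + 3.6 + 4.0 = 11.5 kcal/mol.

11.5 kcal/mol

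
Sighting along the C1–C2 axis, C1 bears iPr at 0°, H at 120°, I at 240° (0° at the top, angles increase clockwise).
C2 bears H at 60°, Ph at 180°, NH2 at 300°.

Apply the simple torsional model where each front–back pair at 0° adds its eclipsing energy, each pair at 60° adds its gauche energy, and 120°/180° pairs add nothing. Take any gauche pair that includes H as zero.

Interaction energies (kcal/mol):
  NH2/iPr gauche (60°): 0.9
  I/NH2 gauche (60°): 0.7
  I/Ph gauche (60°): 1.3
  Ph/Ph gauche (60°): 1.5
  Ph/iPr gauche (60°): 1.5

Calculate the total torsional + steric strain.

This conformer is staggered. iPr at 0° is gauche with NH2 at 300° (0.9); I at 240° is gauche with Ph at 180° (1.3); I at 240° is gauche with NH2 at 300° (0.7). Total 2.9 kcal/mol.

2.9 kcal/mol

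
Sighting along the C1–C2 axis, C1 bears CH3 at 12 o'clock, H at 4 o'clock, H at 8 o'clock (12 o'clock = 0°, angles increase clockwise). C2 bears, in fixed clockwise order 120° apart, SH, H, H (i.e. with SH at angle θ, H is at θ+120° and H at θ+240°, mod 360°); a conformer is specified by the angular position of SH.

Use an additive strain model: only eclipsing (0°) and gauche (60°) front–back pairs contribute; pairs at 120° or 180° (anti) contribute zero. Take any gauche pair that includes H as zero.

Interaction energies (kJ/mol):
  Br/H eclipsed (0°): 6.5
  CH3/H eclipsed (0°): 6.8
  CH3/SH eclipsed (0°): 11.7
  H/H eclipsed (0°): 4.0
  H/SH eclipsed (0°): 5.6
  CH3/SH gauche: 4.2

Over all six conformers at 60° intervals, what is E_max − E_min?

19.7 kJ/mol

SH at 0° is eclipsed. CH3 at 0° is eclipsed with SH at 0° (11.7); H at 120° is eclipsed with H at 120° (4.0); H at 240° is eclipsed with H at 240° (4.0). Total 19.7 kJ/mol.
SH at 60° is staggered. CH3 at 0° is gauche with SH at 60° (4.2). Total 4.2 kJ/mol.
SH at 120° is eclipsed. CH3 at 0° is eclipsed with H at 0° (6.8); H at 120° is eclipsed with SH at 120° (5.6); H at 240° is eclipsed with H at 240° (4.0). Total 16.4 kJ/mol.
SH at 180° (staggered): no non-H gauche contacts → 0.0 kJ/mol.
SH at 240° is eclipsed. CH3 at 0° is eclipsed with H at 0° (6.8); H at 120° is eclipsed with H at 120° (4.0); H at 240° is eclipsed with SH at 240° (5.6). Total 16.4 kJ/mol.
SH at 300° is staggered. CH3 at 0° is gauche with SH at 300° (4.2). Total 4.2 kJ/mol.
Max at 0° (19.7 kJ/mol), min at 180° (0.0 kJ/mol); barrier = 19.7 kJ/mol.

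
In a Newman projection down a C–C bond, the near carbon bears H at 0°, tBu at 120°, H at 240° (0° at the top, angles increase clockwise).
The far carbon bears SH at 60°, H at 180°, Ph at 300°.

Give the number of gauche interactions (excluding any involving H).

Non-H gauche pairs: tBu(120°)/SH(60°) — 1 interaction.

1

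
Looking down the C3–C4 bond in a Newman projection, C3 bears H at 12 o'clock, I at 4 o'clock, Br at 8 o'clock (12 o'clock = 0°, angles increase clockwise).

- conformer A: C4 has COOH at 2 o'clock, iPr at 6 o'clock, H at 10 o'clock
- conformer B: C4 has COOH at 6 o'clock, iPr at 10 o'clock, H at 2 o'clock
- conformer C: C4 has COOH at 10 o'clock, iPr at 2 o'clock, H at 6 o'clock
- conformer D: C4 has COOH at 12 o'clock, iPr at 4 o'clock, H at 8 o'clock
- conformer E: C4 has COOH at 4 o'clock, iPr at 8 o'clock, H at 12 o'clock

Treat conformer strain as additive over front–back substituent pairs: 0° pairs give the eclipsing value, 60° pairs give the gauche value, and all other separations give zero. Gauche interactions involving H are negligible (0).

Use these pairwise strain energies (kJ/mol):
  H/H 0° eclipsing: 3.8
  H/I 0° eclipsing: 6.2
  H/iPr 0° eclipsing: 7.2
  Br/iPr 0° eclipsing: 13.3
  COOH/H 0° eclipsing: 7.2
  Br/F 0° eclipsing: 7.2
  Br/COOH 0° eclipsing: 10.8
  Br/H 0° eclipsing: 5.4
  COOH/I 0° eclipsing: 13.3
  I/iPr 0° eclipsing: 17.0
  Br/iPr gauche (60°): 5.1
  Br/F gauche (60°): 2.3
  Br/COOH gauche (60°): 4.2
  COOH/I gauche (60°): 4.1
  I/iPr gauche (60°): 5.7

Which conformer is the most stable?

A (staggered): I–COOH gauche, I–iPr gauche, Br–iPr gauche; 4.1 + 5.7 + 5.1 = 14.9 kJ/mol.
B (staggered): I–COOH gauche, Br–COOH gauche, Br–iPr gauche; 4.1 + 4.2 + 5.1 = 13.4 kJ/mol.
C (staggered): I–iPr gauche, Br–COOH gauche; 5.7 + 4.2 = 9.9 kJ/mol.
D (eclipsed): H–COOH eclipsed, I–iPr eclipsed, Br–H eclipsed; 7.2 + 17.0 + 5.4 = 29.6 kJ/mol.
E (eclipsed): H–H eclipsed, I–COOH eclipsed, Br–iPr eclipsed; 3.8 + 13.3 + 13.3 = 30.4 kJ/mol.
C has the lowest total (9.9 kJ/mol).

C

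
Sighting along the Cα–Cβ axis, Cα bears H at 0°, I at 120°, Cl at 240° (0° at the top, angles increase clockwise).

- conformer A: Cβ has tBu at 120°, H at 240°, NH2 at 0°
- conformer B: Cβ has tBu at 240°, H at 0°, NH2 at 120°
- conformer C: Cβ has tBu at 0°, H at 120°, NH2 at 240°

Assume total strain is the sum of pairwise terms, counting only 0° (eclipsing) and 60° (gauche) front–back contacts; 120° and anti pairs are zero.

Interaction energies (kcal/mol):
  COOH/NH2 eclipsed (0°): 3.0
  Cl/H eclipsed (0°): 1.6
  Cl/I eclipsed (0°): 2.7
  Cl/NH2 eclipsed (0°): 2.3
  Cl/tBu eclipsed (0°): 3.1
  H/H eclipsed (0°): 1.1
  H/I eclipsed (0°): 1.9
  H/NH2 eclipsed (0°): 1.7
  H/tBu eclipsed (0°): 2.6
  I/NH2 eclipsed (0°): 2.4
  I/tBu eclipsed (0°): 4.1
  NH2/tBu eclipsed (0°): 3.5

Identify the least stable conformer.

A

A (eclipsed): H–NH2 eclipsed, I–tBu eclipsed, Cl–H eclipsed; 1.7 + 4.1 + 1.6 = 7.4 kcal/mol.
B (eclipsed): H–H eclipsed, I–NH2 eclipsed, Cl–tBu eclipsed; 1.1 + 2.4 + 3.1 = 6.6 kcal/mol.
C (eclipsed): H–tBu eclipsed, I–H eclipsed, Cl–NH2 eclipsed; 2.6 + 1.9 + 2.3 = 6.8 kcal/mol.
A has the highest total (7.4 kcal/mol).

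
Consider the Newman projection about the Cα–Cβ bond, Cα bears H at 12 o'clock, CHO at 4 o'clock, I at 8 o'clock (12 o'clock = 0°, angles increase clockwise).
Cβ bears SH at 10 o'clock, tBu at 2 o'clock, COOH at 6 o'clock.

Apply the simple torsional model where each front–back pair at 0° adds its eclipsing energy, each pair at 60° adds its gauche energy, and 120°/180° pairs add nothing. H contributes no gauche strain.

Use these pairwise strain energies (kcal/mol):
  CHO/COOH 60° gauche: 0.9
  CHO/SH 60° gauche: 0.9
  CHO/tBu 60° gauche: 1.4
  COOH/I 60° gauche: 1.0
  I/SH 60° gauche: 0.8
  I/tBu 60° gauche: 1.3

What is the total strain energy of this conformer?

4.1 kcal/mol

This conformer (staggered): CHO(120°)/tBu(60°) gauche 1.4; CHO(120°)/COOH(180°) gauche 0.9; I(240°)/SH(300°) gauche 0.8; I(240°)/COOH(180°) gauche 1.0 → 4.1 kcal/mol.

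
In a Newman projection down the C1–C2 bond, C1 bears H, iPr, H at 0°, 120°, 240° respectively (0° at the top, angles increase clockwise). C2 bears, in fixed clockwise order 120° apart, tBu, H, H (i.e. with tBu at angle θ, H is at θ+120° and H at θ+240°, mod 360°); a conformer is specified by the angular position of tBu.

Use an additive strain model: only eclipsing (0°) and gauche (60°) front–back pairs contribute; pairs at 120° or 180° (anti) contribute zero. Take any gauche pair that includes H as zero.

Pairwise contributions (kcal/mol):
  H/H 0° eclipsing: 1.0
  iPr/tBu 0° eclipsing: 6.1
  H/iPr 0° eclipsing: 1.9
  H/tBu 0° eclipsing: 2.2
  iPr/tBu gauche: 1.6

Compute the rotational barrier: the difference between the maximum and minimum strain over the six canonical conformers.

tBu at 0° (eclipsed): H(0°)/tBu(0°) eclipsed 2.2; iPr(120°)/H(120°) eclipsed 1.9; H(240°)/H(240°) eclipsed 1.0 → 5.1 kcal/mol.
tBu at 60° (staggered): iPr(120°)/tBu(60°) gauche 1.6 → 1.6 kcal/mol.
tBu at 120° (eclipsed): H(0°)/H(0°) eclipsed 1.0; iPr(120°)/tBu(120°) eclipsed 6.1; H(240°)/H(240°) eclipsed 1.0 → 8.1 kcal/mol.
tBu at 180° (staggered): iPr(120°)/tBu(180°) gauche 1.6 → 1.6 kcal/mol.
tBu at 240° (eclipsed): H(0°)/H(0°) eclipsed 1.0; iPr(120°)/H(120°) eclipsed 1.9; H(240°)/tBu(240°) eclipsed 2.2 → 5.1 kcal/mol.
tBu at 300° (staggered): no non-H gauche contacts → 0.0 kcal/mol.
Max at 120° (8.1 kcal/mol), min at 300° (0.0 kcal/mol); barrier = 8.1 kcal/mol.

8.1 kcal/mol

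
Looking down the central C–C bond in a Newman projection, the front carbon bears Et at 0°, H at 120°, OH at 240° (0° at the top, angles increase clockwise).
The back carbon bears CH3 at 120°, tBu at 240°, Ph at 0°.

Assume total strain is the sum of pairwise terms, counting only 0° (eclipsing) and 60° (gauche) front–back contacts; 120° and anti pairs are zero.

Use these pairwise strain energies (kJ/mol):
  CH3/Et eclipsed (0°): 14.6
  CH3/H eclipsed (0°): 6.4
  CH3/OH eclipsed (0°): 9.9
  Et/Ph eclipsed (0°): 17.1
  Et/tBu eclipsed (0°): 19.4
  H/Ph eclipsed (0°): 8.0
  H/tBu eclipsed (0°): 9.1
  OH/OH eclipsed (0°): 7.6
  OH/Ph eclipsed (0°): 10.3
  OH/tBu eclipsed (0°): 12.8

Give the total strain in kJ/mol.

This conformer (eclipsed): Et(0°)/Ph(0°) eclipsed 17.1; H(120°)/CH3(120°) eclipsed 6.4; OH(240°)/tBu(240°) eclipsed 12.8 → 36.3 kJ/mol.

36.3 kJ/mol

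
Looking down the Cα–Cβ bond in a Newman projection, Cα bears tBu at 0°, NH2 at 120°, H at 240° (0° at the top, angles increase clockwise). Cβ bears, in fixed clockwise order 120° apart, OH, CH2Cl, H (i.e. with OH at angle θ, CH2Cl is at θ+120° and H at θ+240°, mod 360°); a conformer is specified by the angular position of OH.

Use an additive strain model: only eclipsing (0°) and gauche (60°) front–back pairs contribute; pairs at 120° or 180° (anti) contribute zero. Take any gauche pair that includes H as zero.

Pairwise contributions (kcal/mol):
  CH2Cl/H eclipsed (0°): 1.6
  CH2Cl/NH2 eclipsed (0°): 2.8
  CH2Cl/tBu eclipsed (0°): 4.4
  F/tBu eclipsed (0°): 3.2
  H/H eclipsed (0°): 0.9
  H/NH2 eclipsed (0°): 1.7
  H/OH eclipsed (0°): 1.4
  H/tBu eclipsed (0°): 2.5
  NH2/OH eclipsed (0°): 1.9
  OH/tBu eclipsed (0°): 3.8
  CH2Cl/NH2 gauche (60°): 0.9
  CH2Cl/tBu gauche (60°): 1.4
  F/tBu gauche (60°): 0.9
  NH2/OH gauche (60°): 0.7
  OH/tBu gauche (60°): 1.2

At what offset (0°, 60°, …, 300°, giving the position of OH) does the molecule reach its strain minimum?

OH at 0° is eclipsed. tBu at 0° is eclipsed with OH at 0° (3.8); NH2 at 120° is eclipsed with CH2Cl at 120° (2.8); H at 240° is eclipsed with H at 240° (0.9). Total 7.5 kcal/mol.
OH at 60° is staggered. tBu at 0° is gauche with OH at 60° (1.2); NH2 at 120° is gauche with OH at 60° (0.7); NH2 at 120° is gauche with CH2Cl at 180° (0.9). Total 2.8 kcal/mol.
OH at 120° is eclipsed. tBu at 0° is eclipsed with H at 0° (2.5); NH2 at 120° is eclipsed with OH at 120° (1.9); H at 240° is eclipsed with CH2Cl at 240° (1.6). Total 6.0 kcal/mol.
OH at 180° is staggered. tBu at 0° is gauche with CH2Cl at 300° (1.4); NH2 at 120° is gauche with OH at 180° (0.7). Total 2.1 kcal/mol.
OH at 240° is eclipsed. tBu at 0° is eclipsed with CH2Cl at 0° (4.4); NH2 at 120° is eclipsed with H at 120° (1.7); H at 240° is eclipsed with OH at 240° (1.4). Total 7.5 kcal/mol.
OH at 300° is staggered. tBu at 0° is gauche with OH at 300° (1.2); tBu at 0° is gauche with CH2Cl at 60° (1.4); NH2 at 120° is gauche with CH2Cl at 60° (0.9). Total 3.5 kcal/mol.
The minimum (2.1 kcal/mol) occurs with OH at 180°.

180°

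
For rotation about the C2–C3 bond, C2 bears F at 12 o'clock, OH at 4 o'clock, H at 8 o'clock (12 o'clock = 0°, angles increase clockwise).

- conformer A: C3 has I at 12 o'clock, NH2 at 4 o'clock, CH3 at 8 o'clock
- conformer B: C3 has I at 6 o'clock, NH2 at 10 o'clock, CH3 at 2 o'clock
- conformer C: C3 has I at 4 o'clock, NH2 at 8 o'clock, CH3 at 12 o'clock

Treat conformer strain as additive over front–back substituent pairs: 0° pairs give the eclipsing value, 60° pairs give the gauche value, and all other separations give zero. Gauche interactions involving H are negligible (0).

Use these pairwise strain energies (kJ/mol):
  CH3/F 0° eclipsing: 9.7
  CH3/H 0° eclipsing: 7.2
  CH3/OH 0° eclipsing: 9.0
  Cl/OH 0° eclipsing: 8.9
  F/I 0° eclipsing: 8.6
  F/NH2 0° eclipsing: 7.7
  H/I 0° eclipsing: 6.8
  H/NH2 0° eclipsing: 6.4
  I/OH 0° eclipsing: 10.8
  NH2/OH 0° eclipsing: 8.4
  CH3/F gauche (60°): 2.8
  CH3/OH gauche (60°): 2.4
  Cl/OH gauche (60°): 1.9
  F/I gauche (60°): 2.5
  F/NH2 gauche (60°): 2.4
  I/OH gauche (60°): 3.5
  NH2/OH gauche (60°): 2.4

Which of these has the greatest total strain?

A (eclipsed): F(0°)/I(0°) eclipsed 8.6; OH(120°)/NH2(120°) eclipsed 8.4; H(240°)/CH3(240°) eclipsed 7.2 → 24.2 kJ/mol.
B (staggered): F(0°)/NH2(300°) gauche 2.4; F(0°)/CH3(60°) gauche 2.8; OH(120°)/I(180°) gauche 3.5; OH(120°)/CH3(60°) gauche 2.4 → 11.1 kJ/mol.
C (eclipsed): F(0°)/CH3(0°) eclipsed 9.7; OH(120°)/I(120°) eclipsed 10.8; H(240°)/NH2(240°) eclipsed 6.4 → 26.9 kJ/mol.
C has the highest total (26.9 kJ/mol).

C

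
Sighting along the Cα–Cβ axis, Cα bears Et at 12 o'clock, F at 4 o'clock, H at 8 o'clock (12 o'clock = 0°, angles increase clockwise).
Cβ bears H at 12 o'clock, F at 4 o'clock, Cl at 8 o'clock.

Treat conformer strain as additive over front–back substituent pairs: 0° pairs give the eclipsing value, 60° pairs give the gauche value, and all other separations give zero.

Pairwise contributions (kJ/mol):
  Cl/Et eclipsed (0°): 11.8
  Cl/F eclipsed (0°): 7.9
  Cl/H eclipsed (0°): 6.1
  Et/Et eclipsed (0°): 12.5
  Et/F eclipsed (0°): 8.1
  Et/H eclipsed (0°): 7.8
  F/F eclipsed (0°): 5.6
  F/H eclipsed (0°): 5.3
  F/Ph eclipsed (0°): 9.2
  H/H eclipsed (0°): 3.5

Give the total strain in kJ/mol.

This conformer (eclipsed): Et–H eclipsed, F–F eclipsed, H–Cl eclipsed; 7.8 + 5.6 + 6.1 = 19.5 kJ/mol.

19.5 kJ/mol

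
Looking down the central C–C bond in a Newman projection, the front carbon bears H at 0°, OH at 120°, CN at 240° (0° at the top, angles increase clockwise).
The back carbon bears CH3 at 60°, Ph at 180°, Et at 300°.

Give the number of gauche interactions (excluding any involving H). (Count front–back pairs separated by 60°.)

4

Non-H gauche pairs: OH(120°)/CH3(60°); OH(120°)/Ph(180°); CN(240°)/Ph(180°); CN(240°)/Et(300°) — 4 interactions.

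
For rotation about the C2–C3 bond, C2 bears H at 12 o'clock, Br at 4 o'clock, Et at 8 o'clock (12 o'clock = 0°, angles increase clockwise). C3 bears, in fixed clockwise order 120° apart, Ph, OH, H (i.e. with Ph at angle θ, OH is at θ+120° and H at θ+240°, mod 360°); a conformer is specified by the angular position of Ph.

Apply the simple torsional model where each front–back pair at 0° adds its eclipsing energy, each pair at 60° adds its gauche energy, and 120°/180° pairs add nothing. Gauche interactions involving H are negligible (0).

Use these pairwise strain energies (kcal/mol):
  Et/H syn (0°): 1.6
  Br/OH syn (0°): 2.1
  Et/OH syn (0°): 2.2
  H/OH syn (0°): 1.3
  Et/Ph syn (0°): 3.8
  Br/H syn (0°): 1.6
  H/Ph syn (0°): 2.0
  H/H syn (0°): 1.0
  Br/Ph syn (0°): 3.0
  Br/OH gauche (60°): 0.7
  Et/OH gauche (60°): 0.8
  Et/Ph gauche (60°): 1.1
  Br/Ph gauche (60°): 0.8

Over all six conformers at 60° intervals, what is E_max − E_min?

Ph at 0° (eclipsed): H–Ph eclipsed, Br–OH eclipsed, Et–H eclipsed; 2.0 + 2.1 + 1.6 = 5.7 kcal/mol.
Ph at 60° (staggered): Br–Ph gauche, Br–OH gauche, Et–OH gauche; 0.8 + 0.7 + 0.8 = 2.3 kcal/mol.
Ph at 120° (eclipsed): H–H eclipsed, Br–Ph eclipsed, Et–OH eclipsed; 1.0 + 3.0 + 2.2 = 6.2 kcal/mol.
Ph at 180° (staggered): Br–Ph gauche, Et–Ph gauche, Et–OH gauche; 0.8 + 1.1 + 0.8 = 2.7 kcal/mol.
Ph at 240° (eclipsed): H–OH eclipsed, Br–H eclipsed, Et–Ph eclipsed; 1.3 + 1.6 + 3.8 = 6.7 kcal/mol.
Ph at 300° (staggered): Br–OH gauche, Et–Ph gauche; 0.7 + 1.1 = 1.8 kcal/mol.
Max at 240° (6.7 kcal/mol), min at 300° (1.8 kcal/mol); barrier = 4.9 kcal/mol.

4.9 kcal/mol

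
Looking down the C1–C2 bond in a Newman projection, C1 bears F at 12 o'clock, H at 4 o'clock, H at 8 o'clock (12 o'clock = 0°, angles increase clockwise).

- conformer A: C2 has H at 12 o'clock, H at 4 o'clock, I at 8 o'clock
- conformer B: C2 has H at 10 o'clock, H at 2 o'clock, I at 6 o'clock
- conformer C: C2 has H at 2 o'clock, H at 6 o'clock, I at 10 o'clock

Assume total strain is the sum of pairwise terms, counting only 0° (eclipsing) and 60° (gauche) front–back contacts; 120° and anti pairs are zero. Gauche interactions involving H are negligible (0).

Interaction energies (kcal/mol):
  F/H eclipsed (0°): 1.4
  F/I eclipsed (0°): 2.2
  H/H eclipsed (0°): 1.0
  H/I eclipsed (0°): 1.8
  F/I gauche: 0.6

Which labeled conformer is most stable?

A is eclipsed. F at 0° is eclipsed with H at 0° (1.4); H at 120° is eclipsed with H at 120° (1.0); H at 240° is eclipsed with I at 240° (1.8). Total 4.2 kcal/mol.
B (staggered): no non-H gauche contacts → 0.0 kcal/mol.
C is staggered. F at 0° is gauche with I at 300° (0.6). Total 0.6 kcal/mol.
B has the lowest total (0.0 kcal/mol).

B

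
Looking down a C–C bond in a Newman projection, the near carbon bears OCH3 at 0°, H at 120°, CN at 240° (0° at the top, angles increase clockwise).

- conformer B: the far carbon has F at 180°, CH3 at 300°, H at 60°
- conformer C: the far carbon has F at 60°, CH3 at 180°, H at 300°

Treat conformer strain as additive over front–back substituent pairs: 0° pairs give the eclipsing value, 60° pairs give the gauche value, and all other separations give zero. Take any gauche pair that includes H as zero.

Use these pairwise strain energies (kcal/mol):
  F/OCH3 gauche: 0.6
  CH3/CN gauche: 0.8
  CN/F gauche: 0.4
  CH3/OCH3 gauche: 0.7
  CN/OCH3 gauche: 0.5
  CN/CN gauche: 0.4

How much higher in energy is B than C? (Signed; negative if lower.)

+0.5 kcal/mol

B (staggered): OCH3–CH3 gauche, CN–F gauche, CN–CH3 gauche; 0.7 + 0.4 + 0.8 = 1.9 kcal/mol.
C (staggered): OCH3–F gauche, CN–CH3 gauche; 0.6 + 0.8 = 1.4 kcal/mol.
E(B) − E(C) = 1.9 − 1.4 = +0.5 kcal/mol.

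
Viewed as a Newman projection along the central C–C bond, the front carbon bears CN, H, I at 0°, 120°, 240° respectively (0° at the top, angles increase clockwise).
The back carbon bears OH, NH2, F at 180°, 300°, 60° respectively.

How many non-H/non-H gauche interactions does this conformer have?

Non-H gauche pairs: CN(0°)/NH2(300°); CN(0°)/F(60°); I(240°)/OH(180°); I(240°)/NH2(300°) — 4 interactions.

4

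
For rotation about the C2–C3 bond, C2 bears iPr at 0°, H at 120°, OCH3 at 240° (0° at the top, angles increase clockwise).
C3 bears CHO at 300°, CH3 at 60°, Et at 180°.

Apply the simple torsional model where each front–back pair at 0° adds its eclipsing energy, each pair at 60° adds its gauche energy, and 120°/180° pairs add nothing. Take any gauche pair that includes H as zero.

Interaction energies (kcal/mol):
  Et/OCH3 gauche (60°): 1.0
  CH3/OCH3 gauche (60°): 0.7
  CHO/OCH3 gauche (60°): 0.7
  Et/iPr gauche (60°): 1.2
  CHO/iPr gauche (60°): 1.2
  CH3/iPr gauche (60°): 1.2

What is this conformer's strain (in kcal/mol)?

4.1 kcal/mol

This conformer (staggered): iPr–CHO gauche, iPr–CH3 gauche, OCH3–CHO gauche, OCH3–Et gauche; 1.2 + 1.2 + 0.7 + 1.0 = 4.1 kcal/mol.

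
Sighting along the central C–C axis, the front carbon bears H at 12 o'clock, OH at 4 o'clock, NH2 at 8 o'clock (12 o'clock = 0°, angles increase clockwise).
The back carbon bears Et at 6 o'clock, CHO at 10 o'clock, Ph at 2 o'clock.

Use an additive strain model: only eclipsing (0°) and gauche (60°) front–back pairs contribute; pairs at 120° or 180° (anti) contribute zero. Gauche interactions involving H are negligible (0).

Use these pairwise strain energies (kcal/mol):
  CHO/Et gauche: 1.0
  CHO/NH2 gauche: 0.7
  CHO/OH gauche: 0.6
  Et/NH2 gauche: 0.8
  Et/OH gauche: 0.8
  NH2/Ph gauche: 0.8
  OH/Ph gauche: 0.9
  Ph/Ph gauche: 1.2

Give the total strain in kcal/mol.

3.2 kcal/mol

This conformer is staggered. OH at 120° is gauche with Et at 180° (0.8); OH at 120° is gauche with Ph at 60° (0.9); NH2 at 240° is gauche with Et at 180° (0.8); NH2 at 240° is gauche with CHO at 300° (0.7). Total 3.2 kcal/mol.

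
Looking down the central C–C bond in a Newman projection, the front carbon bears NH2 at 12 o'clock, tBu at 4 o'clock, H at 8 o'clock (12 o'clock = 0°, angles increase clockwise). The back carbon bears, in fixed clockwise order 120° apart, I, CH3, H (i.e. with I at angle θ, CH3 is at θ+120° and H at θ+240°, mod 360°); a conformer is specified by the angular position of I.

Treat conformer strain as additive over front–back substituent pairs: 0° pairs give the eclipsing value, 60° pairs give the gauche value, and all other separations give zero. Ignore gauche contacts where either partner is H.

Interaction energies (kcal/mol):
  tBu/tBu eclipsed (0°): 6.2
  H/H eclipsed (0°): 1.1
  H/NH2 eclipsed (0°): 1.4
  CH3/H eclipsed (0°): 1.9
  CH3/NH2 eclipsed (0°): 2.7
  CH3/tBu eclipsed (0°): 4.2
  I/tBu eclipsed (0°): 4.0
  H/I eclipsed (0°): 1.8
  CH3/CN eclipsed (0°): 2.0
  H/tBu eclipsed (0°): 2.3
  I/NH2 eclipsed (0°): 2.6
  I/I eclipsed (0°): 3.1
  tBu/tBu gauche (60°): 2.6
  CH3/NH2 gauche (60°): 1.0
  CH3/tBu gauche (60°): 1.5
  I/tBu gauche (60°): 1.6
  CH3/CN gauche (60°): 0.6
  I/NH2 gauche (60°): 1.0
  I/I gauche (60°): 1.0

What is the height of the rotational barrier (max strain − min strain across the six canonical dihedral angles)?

I at 0° (eclipsed): NH2–I eclipsed, tBu–CH3 eclipsed, H–H eclipsed; 2.6 + 4.2 + 1.1 = 7.9 kcal/mol.
I at 60° (staggered): NH2–I gauche, tBu–I gauche, tBu–CH3 gauche; 1.0 + 1.6 + 1.5 = 4.1 kcal/mol.
I at 120° (eclipsed): NH2–H eclipsed, tBu–I eclipsed, H–CH3 eclipsed; 1.4 + 4.0 + 1.9 = 7.3 kcal/mol.
I at 180° (staggered): NH2–CH3 gauche, tBu–I gauche; 1.0 + 1.6 = 2.6 kcal/mol.
I at 240° (eclipsed): NH2–CH3 eclipsed, tBu–H eclipsed, H–I eclipsed; 2.7 + 2.3 + 1.8 = 6.8 kcal/mol.
I at 300° (staggered): NH2–I gauche, NH2–CH3 gauche, tBu–CH3 gauche; 1.0 + 1.0 + 1.5 = 3.5 kcal/mol.
Max at 0° (7.9 kcal/mol), min at 180° (2.6 kcal/mol); barrier = 5.3 kcal/mol.

5.3 kcal/mol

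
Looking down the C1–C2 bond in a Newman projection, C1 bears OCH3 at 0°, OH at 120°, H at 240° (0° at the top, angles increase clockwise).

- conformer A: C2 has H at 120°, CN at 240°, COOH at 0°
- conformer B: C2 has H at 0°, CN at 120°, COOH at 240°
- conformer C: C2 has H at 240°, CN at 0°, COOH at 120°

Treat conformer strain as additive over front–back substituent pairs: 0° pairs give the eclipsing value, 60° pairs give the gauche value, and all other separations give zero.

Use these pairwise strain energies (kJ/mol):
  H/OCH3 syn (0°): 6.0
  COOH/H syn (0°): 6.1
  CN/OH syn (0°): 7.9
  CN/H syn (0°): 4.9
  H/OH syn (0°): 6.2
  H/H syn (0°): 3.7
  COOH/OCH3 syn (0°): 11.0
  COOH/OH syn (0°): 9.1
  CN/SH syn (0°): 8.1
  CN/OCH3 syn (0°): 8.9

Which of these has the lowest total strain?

B

A (eclipsed): OCH3(0°)/COOH(0°) eclipsed 11.0; OH(120°)/H(120°) eclipsed 6.2; H(240°)/CN(240°) eclipsed 4.9 → 22.1 kJ/mol.
B (eclipsed): OCH3(0°)/H(0°) eclipsed 6.0; OH(120°)/CN(120°) eclipsed 7.9; H(240°)/COOH(240°) eclipsed 6.1 → 20.0 kJ/mol.
C (eclipsed): OCH3(0°)/CN(0°) eclipsed 8.9; OH(120°)/COOH(120°) eclipsed 9.1; H(240°)/H(240°) eclipsed 3.7 → 21.7 kJ/mol.
B has the lowest total (20.0 kJ/mol).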